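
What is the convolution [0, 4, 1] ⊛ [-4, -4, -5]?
y[0] = 0×-4 = 0; y[1] = 0×-4 + 4×-4 = -16; y[2] = 0×-5 + 4×-4 + 1×-4 = -20; y[3] = 4×-5 + 1×-4 = -24; y[4] = 1×-5 = -5

[0, -16, -20, -24, -5]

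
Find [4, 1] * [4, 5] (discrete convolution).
y[0] = 4×4 = 16; y[1] = 4×5 + 1×4 = 24; y[2] = 1×5 = 5

[16, 24, 5]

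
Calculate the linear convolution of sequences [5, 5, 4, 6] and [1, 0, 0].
y[0] = 5×1 = 5; y[1] = 5×0 + 5×1 = 5; y[2] = 5×0 + 5×0 + 4×1 = 4; y[3] = 5×0 + 4×0 + 6×1 = 6; y[4] = 4×0 + 6×0 = 0; y[5] = 6×0 = 0

[5, 5, 4, 6, 0, 0]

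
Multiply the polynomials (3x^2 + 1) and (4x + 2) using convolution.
Ascending coefficients: a = [1, 0, 3], b = [2, 4]. c[0] = 1×2 = 2; c[1] = 1×4 + 0×2 = 4; c[2] = 0×4 + 3×2 = 6; c[3] = 3×4 = 12. Result coefficients: [2, 4, 6, 12] → 12x^3 + 6x^2 + 4x + 2

12x^3 + 6x^2 + 4x + 2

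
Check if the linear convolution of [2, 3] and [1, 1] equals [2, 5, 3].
Recompute linear convolution of [2, 3] and [1, 1]: y[0] = 2×1 = 2; y[1] = 2×1 + 3×1 = 5; y[2] = 3×1 = 3 → [2, 5, 3]. Given [2, 5, 3] matches, so answer: Yes

Yes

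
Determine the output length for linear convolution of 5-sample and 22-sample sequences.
Linear/full convolution length: m + n - 1 = 5 + 22 - 1 = 26

26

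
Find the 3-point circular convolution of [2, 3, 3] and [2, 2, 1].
Use y[k] = Σ_j u[j]·v[(k-j) mod 3]. y[0] = 2×2 + 3×1 + 3×2 = 13; y[1] = 2×2 + 3×2 + 3×1 = 13; y[2] = 2×1 + 3×2 + 3×2 = 14. Result: [13, 13, 14]

[13, 13, 14]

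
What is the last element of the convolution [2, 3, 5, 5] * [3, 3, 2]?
Use y[k] = Σ_i a[i]·b[k-i] at k=5. y[5] = 5×2 = 10

10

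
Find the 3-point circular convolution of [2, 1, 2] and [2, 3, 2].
Use y[k] = Σ_j x[j]·h[(k-j) mod 3]. y[0] = 2×2 + 1×2 + 2×3 = 12; y[1] = 2×3 + 1×2 + 2×2 = 12; y[2] = 2×2 + 1×3 + 2×2 = 11. Result: [12, 12, 11]

[12, 12, 11]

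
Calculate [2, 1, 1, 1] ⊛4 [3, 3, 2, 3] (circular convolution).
Use y[k] = Σ_j s[j]·t[(k-j) mod 4]. y[0] = 2×3 + 1×3 + 1×2 + 1×3 = 14; y[1] = 2×3 + 1×3 + 1×3 + 1×2 = 14; y[2] = 2×2 + 1×3 + 1×3 + 1×3 = 13; y[3] = 2×3 + 1×2 + 1×3 + 1×3 = 14. Result: [14, 14, 13, 14]

[14, 14, 13, 14]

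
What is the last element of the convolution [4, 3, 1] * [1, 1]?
Use y[k] = Σ_i a[i]·b[k-i] at k=3. y[3] = 1×1 = 1

1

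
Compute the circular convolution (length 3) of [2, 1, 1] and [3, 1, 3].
Use y[k] = Σ_j f[j]·g[(k-j) mod 3]. y[0] = 2×3 + 1×3 + 1×1 = 10; y[1] = 2×1 + 1×3 + 1×3 = 8; y[2] = 2×3 + 1×1 + 1×3 = 10. Result: [10, 8, 10]

[10, 8, 10]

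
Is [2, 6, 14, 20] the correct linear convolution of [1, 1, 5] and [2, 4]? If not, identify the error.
Recompute linear convolution of [1, 1, 5] and [2, 4]: y[0] = 1×2 = 2; y[1] = 1×4 + 1×2 = 6; y[2] = 1×4 + 5×2 = 14; y[3] = 5×4 = 20 → [2, 6, 14, 20]. Given [2, 6, 14, 20] matches, so answer: Yes

Yes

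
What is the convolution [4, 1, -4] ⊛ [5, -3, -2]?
y[0] = 4×5 = 20; y[1] = 4×-3 + 1×5 = -7; y[2] = 4×-2 + 1×-3 + -4×5 = -31; y[3] = 1×-2 + -4×-3 = 10; y[4] = -4×-2 = 8

[20, -7, -31, 10, 8]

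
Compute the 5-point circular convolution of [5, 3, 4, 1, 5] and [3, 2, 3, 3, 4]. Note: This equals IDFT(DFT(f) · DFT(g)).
Either evaluate y[k] = Σ_j f[j]·g[(k-j) mod 5] directly, or use IDFT(DFT(f) · DFT(g)). y[0] = 5×3 + 3×4 + 4×3 + 1×3 + 5×2 = 52; y[1] = 5×2 + 3×3 + 4×4 + 1×3 + 5×3 = 53; y[2] = 5×3 + 3×2 + 4×3 + 1×4 + 5×3 = 52; y[3] = 5×3 + 3×3 + 4×2 + 1×3 + 5×4 = 55; y[4] = 5×4 + 3×3 + 4×3 + 1×2 + 5×3 = 58. Result: [52, 53, 52, 55, 58]

[52, 53, 52, 55, 58]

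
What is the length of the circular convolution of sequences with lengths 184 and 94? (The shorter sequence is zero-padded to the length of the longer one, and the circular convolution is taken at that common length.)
Circular convolution (zero-padding the shorter input) has length max(m, n) = max(184, 94) = 184

184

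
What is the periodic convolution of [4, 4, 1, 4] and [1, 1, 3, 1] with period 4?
Use y[k] = Σ_j s[j]·t[(k-j) mod 4]. y[0] = 4×1 + 4×1 + 1×3 + 4×1 = 15; y[1] = 4×1 + 4×1 + 1×1 + 4×3 = 21; y[2] = 4×3 + 4×1 + 1×1 + 4×1 = 21; y[3] = 4×1 + 4×3 + 1×1 + 4×1 = 21. Result: [15, 21, 21, 21]

[15, 21, 21, 21]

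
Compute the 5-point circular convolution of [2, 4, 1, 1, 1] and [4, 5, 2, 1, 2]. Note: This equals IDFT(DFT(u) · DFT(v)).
Either evaluate y[k] = Σ_j u[j]·v[(k-j) mod 5] directly, or use IDFT(DFT(u) · DFT(v)). y[0] = 2×4 + 4×2 + 1×1 + 1×2 + 1×5 = 24; y[1] = 2×5 + 4×4 + 1×2 + 1×1 + 1×2 = 31; y[2] = 2×2 + 4×5 + 1×4 + 1×2 + 1×1 = 31; y[3] = 2×1 + 4×2 + 1×5 + 1×4 + 1×2 = 21; y[4] = 2×2 + 4×1 + 1×2 + 1×5 + 1×4 = 19. Result: [24, 31, 31, 21, 19]

[24, 31, 31, 21, 19]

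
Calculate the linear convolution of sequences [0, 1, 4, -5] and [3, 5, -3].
y[0] = 0×3 = 0; y[1] = 0×5 + 1×3 = 3; y[2] = 0×-3 + 1×5 + 4×3 = 17; y[3] = 1×-3 + 4×5 + -5×3 = 2; y[4] = 4×-3 + -5×5 = -37; y[5] = -5×-3 = 15

[0, 3, 17, 2, -37, 15]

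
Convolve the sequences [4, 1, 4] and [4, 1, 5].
y[0] = 4×4 = 16; y[1] = 4×1 + 1×4 = 8; y[2] = 4×5 + 1×1 + 4×4 = 37; y[3] = 1×5 + 4×1 = 9; y[4] = 4×5 = 20

[16, 8, 37, 9, 20]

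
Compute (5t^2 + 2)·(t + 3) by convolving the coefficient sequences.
Ascending coefficients: a = [2, 0, 5], b = [3, 1]. c[0] = 2×3 = 6; c[1] = 2×1 + 0×3 = 2; c[2] = 0×1 + 5×3 = 15; c[3] = 5×1 = 5. Result coefficients: [6, 2, 15, 5] → 5t^3 + 15t^2 + 2t + 6

5t^3 + 15t^2 + 2t + 6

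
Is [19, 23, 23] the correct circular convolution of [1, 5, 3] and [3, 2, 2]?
Recompute circular convolution of [1, 5, 3] and [3, 2, 2]: y[0] = 1×3 + 5×2 + 3×2 = 19; y[1] = 1×2 + 5×3 + 3×2 = 23; y[2] = 1×2 + 5×2 + 3×3 = 21 → [19, 23, 21]. Compare to given [19, 23, 23]: they differ at index 2: given 23, correct 21, so answer: No

No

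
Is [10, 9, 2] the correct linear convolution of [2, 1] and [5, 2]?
Recompute linear convolution of [2, 1] and [5, 2]: y[0] = 2×5 = 10; y[1] = 2×2 + 1×5 = 9; y[2] = 1×2 = 2 → [10, 9, 2]. Given [10, 9, 2] matches, so answer: Yes

Yes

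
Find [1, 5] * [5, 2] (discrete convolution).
y[0] = 1×5 = 5; y[1] = 1×2 + 5×5 = 27; y[2] = 5×2 = 10

[5, 27, 10]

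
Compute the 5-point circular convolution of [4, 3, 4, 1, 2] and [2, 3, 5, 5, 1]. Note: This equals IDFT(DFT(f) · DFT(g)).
Either evaluate y[k] = Σ_j f[j]·g[(k-j) mod 5] directly, or use IDFT(DFT(f) · DFT(g)). y[0] = 4×2 + 3×1 + 4×5 + 1×5 + 2×3 = 42; y[1] = 4×3 + 3×2 + 4×1 + 1×5 + 2×5 = 37; y[2] = 4×5 + 3×3 + 4×2 + 1×1 + 2×5 = 48; y[3] = 4×5 + 3×5 + 4×3 + 1×2 + 2×1 = 51; y[4] = 4×1 + 3×5 + 4×5 + 1×3 + 2×2 = 46. Result: [42, 37, 48, 51, 46]

[42, 37, 48, 51, 46]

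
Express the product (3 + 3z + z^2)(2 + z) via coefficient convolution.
Ascending coefficients: a = [3, 3, 1], b = [2, 1]. c[0] = 3×2 = 6; c[1] = 3×1 + 3×2 = 9; c[2] = 3×1 + 1×2 = 5; c[3] = 1×1 = 1. Result coefficients: [6, 9, 5, 1] → 6 + 9z + 5z^2 + z^3

6 + 9z + 5z^2 + z^3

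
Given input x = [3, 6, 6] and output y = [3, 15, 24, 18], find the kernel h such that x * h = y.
Output length 4 = len(x) + len(h) - 1 ⇒ len(h) = 2. Solve h forward using h[k] = (y[k] - Σ_{i≥1} x[i]·h[k-i]) / x[0]: h[0] = y[0] / x[0] = 3 / 3 = 1; h[1] = (y[1] - 6×1) / x[0] = (15 - 6×1) / 3 = 3. So h = [1, 3]. Forward-check [3, 6, 6] * [1, 3]: y[0] = 3×1 = 3; y[1] = 3×3 + 6×1 = 15; y[2] = 6×3 + 6×1 = 24; y[3] = 6×3 = 18 → [3, 15, 24, 18] ✓

[1, 3]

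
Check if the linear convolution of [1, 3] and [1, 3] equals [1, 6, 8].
Recompute linear convolution of [1, 3] and [1, 3]: y[0] = 1×1 = 1; y[1] = 1×3 + 3×1 = 6; y[2] = 3×3 = 9 → [1, 6, 9]. Compare to given [1, 6, 8]: they differ at index 2: given 8, correct 9, so answer: No

No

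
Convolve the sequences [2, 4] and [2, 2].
y[0] = 2×2 = 4; y[1] = 2×2 + 4×2 = 12; y[2] = 4×2 = 8

[4, 12, 8]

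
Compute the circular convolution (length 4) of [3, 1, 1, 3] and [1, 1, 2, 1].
Use y[k] = Σ_j a[j]·b[(k-j) mod 4]. y[0] = 3×1 + 1×1 + 1×2 + 3×1 = 9; y[1] = 3×1 + 1×1 + 1×1 + 3×2 = 11; y[2] = 3×2 + 1×1 + 1×1 + 3×1 = 11; y[3] = 3×1 + 1×2 + 1×1 + 3×1 = 9. Result: [9, 11, 11, 9]

[9, 11, 11, 9]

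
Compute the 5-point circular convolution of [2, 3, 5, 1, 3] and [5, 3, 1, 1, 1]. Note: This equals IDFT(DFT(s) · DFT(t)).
Either evaluate y[k] = Σ_j s[j]·t[(k-j) mod 5] directly, or use IDFT(DFT(s) · DFT(t)). y[0] = 2×5 + 3×1 + 5×1 + 1×1 + 3×3 = 28; y[1] = 2×3 + 3×5 + 5×1 + 1×1 + 3×1 = 30; y[2] = 2×1 + 3×3 + 5×5 + 1×1 + 3×1 = 40; y[3] = 2×1 + 3×1 + 5×3 + 1×5 + 3×1 = 28; y[4] = 2×1 + 3×1 + 5×1 + 1×3 + 3×5 = 28. Result: [28, 30, 40, 28, 28]

[28, 30, 40, 28, 28]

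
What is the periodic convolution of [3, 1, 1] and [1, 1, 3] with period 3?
Use y[k] = Σ_j f[j]·g[(k-j) mod 3]. y[0] = 3×1 + 1×3 + 1×1 = 7; y[1] = 3×1 + 1×1 + 1×3 = 7; y[2] = 3×3 + 1×1 + 1×1 = 11. Result: [7, 7, 11]

[7, 7, 11]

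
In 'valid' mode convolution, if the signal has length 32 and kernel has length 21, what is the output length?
'Valid' mode counts only positions where the kernel fully overlaps the signal: m - n + 1 = 32 - 21 + 1 = 12

12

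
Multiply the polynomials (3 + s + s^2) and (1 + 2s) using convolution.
Ascending coefficients: a = [3, 1, 1], b = [1, 2]. c[0] = 3×1 = 3; c[1] = 3×2 + 1×1 = 7; c[2] = 1×2 + 1×1 = 3; c[3] = 1×2 = 2. Result coefficients: [3, 7, 3, 2] → 3 + 7s + 3s^2 + 2s^3

3 + 7s + 3s^2 + 2s^3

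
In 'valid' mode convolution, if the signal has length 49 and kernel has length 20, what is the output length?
'Valid' mode counts only positions where the kernel fully overlaps the signal: m - n + 1 = 49 - 20 + 1 = 30

30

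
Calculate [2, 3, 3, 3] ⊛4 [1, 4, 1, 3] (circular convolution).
Use y[k] = Σ_j a[j]·b[(k-j) mod 4]. y[0] = 2×1 + 3×3 + 3×1 + 3×4 = 26; y[1] = 2×4 + 3×1 + 3×3 + 3×1 = 23; y[2] = 2×1 + 3×4 + 3×1 + 3×3 = 26; y[3] = 2×3 + 3×1 + 3×4 + 3×1 = 24. Result: [26, 23, 26, 24]

[26, 23, 26, 24]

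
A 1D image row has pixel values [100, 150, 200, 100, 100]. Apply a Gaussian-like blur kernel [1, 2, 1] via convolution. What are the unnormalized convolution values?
Convolve image row [100, 150, 200, 100, 100] with kernel [1, 2, 1]: y[0] = 100×1 = 100; y[1] = 100×2 + 150×1 = 350; y[2] = 100×1 + 150×2 + 200×1 = 600; y[3] = 150×1 + 200×2 + 100×1 = 650; y[4] = 200×1 + 100×2 + 100×1 = 500; y[5] = 100×1 + 100×2 = 300; y[6] = 100×1 = 100 → [100, 350, 600, 650, 500, 300, 100]. Normalization factor = sum(kernel) = 4.

[100, 350, 600, 650, 500, 300, 100]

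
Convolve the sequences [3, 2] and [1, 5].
y[0] = 3×1 = 3; y[1] = 3×5 + 2×1 = 17; y[2] = 2×5 = 10

[3, 17, 10]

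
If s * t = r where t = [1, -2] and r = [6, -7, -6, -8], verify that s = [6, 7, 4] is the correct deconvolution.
Forward-compute [6, 7, 4] * [1, -2]: r[0] = 6×1 = 6; r[1] = 6×-2 + 7×1 = -5; r[2] = 7×-2 + 4×1 = -10; r[3] = 4×-2 = -8 → [6, -5, -10, -8]. Does not match given r = [6, -7, -6, -8].

Not verified. [6, 7, 4] * [1, -2] = [6, -5, -10, -8], which differs from [6, -7, -6, -8] at index 1.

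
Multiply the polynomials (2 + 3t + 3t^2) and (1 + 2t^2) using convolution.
Ascending coefficients: a = [2, 3, 3], b = [1, 0, 2]. c[0] = 2×1 = 2; c[1] = 2×0 + 3×1 = 3; c[2] = 2×2 + 3×0 + 3×1 = 7; c[3] = 3×2 + 3×0 = 6; c[4] = 3×2 = 6. Result coefficients: [2, 3, 7, 6, 6] → 2 + 3t + 7t^2 + 6t^3 + 6t^4

2 + 3t + 7t^2 + 6t^3 + 6t^4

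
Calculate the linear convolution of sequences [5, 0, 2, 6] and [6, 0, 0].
y[0] = 5×6 = 30; y[1] = 5×0 + 0×6 = 0; y[2] = 5×0 + 0×0 + 2×6 = 12; y[3] = 0×0 + 2×0 + 6×6 = 36; y[4] = 2×0 + 6×0 = 0; y[5] = 6×0 = 0

[30, 0, 12, 36, 0, 0]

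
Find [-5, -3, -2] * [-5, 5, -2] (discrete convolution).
y[0] = -5×-5 = 25; y[1] = -5×5 + -3×-5 = -10; y[2] = -5×-2 + -3×5 + -2×-5 = 5; y[3] = -3×-2 + -2×5 = -4; y[4] = -2×-2 = 4

[25, -10, 5, -4, 4]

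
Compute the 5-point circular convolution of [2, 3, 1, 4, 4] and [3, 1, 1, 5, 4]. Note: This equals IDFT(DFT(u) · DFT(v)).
Either evaluate y[k] = Σ_j u[j]·v[(k-j) mod 5] directly, or use IDFT(DFT(u) · DFT(v)). y[0] = 2×3 + 3×4 + 1×5 + 4×1 + 4×1 = 31; y[1] = 2×1 + 3×3 + 1×4 + 4×5 + 4×1 = 39; y[2] = 2×1 + 3×1 + 1×3 + 4×4 + 4×5 = 44; y[3] = 2×5 + 3×1 + 1×1 + 4×3 + 4×4 = 42; y[4] = 2×4 + 3×5 + 1×1 + 4×1 + 4×3 = 40. Result: [31, 39, 44, 42, 40]

[31, 39, 44, 42, 40]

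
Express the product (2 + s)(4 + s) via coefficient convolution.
Ascending coefficients: a = [2, 1], b = [4, 1]. c[0] = 2×4 = 8; c[1] = 2×1 + 1×4 = 6; c[2] = 1×1 = 1. Result coefficients: [8, 6, 1] → 8 + 6s + s^2

8 + 6s + s^2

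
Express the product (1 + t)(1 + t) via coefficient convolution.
Ascending coefficients: a = [1, 1], b = [1, 1]. c[0] = 1×1 = 1; c[1] = 1×1 + 1×1 = 2; c[2] = 1×1 = 1. Result coefficients: [1, 2, 1] → 1 + 2t + t^2

1 + 2t + t^2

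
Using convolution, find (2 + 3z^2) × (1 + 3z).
Ascending coefficients: a = [2, 0, 3], b = [1, 3]. c[0] = 2×1 = 2; c[1] = 2×3 + 0×1 = 6; c[2] = 0×3 + 3×1 = 3; c[3] = 3×3 = 9. Result coefficients: [2, 6, 3, 9] → 2 + 6z + 3z^2 + 9z^3

2 + 6z + 3z^2 + 9z^3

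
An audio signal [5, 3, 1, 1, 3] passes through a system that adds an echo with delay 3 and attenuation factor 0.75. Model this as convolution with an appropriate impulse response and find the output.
Direct-path + delayed-attenuated-path model → impulse response h = [1, 0, 0, 0.75] (1 at lag 0, 0.75 at lag 3). Output y[n] = x[n] + 0.75·x[n - 3] (with x[n] = 0 outside 0..4): y[0] = 5 + 0.75×0 = 5; y[1] = 3 + 0.75×0 = 3; y[2] = 1 + 0.75×0 = 1; y[3] = 1 + 0.75×5 = 4.75; y[4] = 3 + 0.75×3 = 5.25; y[5] = 0 + 0.75×1 = 0.75; y[6] = 0 + 0.75×1 = 0.75; y[7] = 0 + 0.75×3 = 2.25. So y = [5, 3, 1, 4.75, 5.25, 0.75, 0.75, 2.25]

[5, 3, 1, 4.75, 5.25, 0.75, 0.75, 2.25]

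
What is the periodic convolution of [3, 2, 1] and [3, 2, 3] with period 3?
Use y[k] = Σ_j a[j]·b[(k-j) mod 3]. y[0] = 3×3 + 2×3 + 1×2 = 17; y[1] = 3×2 + 2×3 + 1×3 = 15; y[2] = 3×3 + 2×2 + 1×3 = 16. Result: [17, 15, 16]

[17, 15, 16]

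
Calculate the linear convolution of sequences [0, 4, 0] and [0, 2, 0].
y[0] = 0×0 = 0; y[1] = 0×2 + 4×0 = 0; y[2] = 0×0 + 4×2 + 0×0 = 8; y[3] = 4×0 + 0×2 = 0; y[4] = 0×0 = 0

[0, 0, 8, 0, 0]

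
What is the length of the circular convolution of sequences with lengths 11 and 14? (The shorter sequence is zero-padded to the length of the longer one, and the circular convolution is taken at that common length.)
Circular convolution (zero-padding the shorter input) has length max(m, n) = max(11, 14) = 14

14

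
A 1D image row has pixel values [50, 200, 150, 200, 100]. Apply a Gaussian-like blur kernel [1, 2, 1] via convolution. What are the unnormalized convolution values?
Convolve image row [50, 200, 150, 200, 100] with kernel [1, 2, 1]: y[0] = 50×1 = 50; y[1] = 50×2 + 200×1 = 300; y[2] = 50×1 + 200×2 + 150×1 = 600; y[3] = 200×1 + 150×2 + 200×1 = 700; y[4] = 150×1 + 200×2 + 100×1 = 650; y[5] = 200×1 + 100×2 = 400; y[6] = 100×1 = 100 → [50, 300, 600, 700, 650, 400, 100]. Normalization factor = sum(kernel) = 4.

[50, 300, 600, 700, 650, 400, 100]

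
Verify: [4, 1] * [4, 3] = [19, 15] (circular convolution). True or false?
Recompute circular convolution of [4, 1] and [4, 3]: y[0] = 4×4 + 1×3 = 19; y[1] = 4×3 + 1×4 = 16 → [19, 16]. Compare to given [19, 15]: they differ at index 1: given 15, correct 16, so answer: No

No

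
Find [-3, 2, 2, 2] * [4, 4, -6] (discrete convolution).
y[0] = -3×4 = -12; y[1] = -3×4 + 2×4 = -4; y[2] = -3×-6 + 2×4 + 2×4 = 34; y[3] = 2×-6 + 2×4 + 2×4 = 4; y[4] = 2×-6 + 2×4 = -4; y[5] = 2×-6 = -12

[-12, -4, 34, 4, -4, -12]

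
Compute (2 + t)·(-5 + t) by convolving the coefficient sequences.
Ascending coefficients: a = [2, 1], b = [-5, 1]. c[0] = 2×-5 = -10; c[1] = 2×1 + 1×-5 = -3; c[2] = 1×1 = 1. Result coefficients: [-10, -3, 1] → -10 - 3t + t^2

-10 - 3t + t^2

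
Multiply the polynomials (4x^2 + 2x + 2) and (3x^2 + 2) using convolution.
Ascending coefficients: a = [2, 2, 4], b = [2, 0, 3]. c[0] = 2×2 = 4; c[1] = 2×0 + 2×2 = 4; c[2] = 2×3 + 2×0 + 4×2 = 14; c[3] = 2×3 + 4×0 = 6; c[4] = 4×3 = 12. Result coefficients: [4, 4, 14, 6, 12] → 12x^4 + 6x^3 + 14x^2 + 4x + 4

12x^4 + 6x^3 + 14x^2 + 4x + 4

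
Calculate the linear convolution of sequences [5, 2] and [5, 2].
y[0] = 5×5 = 25; y[1] = 5×2 + 2×5 = 20; y[2] = 2×2 = 4

[25, 20, 4]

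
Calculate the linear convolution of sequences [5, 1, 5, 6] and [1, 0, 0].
y[0] = 5×1 = 5; y[1] = 5×0 + 1×1 = 1; y[2] = 5×0 + 1×0 + 5×1 = 5; y[3] = 1×0 + 5×0 + 6×1 = 6; y[4] = 5×0 + 6×0 = 0; y[5] = 6×0 = 0

[5, 1, 5, 6, 0, 0]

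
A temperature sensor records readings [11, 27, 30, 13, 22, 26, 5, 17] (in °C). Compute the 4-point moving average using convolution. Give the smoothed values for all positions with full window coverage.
4-point moving average kernel = [1, 1, 1, 1]. Apply in 'valid' mode (full window coverage): avg[0] = (11 + 27 + 30 + 13) / 4 = 20.25; avg[1] = (27 + 30 + 13 + 22) / 4 = 23.0; avg[2] = (30 + 13 + 22 + 26) / 4 = 22.75; avg[3] = (13 + 22 + 26 + 5) / 4 = 16.5; avg[4] = (22 + 26 + 5 + 17) / 4 = 17.5. Smoothed values: [20.25, 23.0, 22.75, 16.5, 17.5]

[20.25, 23.0, 22.75, 16.5, 17.5]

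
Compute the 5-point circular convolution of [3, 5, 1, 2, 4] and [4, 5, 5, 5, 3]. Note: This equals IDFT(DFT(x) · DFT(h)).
Either evaluate y[k] = Σ_j x[j]·h[(k-j) mod 5] directly, or use IDFT(DFT(x) · DFT(h)). y[0] = 3×4 + 5×3 + 1×5 + 2×5 + 4×5 = 62; y[1] = 3×5 + 5×4 + 1×3 + 2×5 + 4×5 = 68; y[2] = 3×5 + 5×5 + 1×4 + 2×3 + 4×5 = 70; y[3] = 3×5 + 5×5 + 1×5 + 2×4 + 4×3 = 65; y[4] = 3×3 + 5×5 + 1×5 + 2×5 + 4×4 = 65. Result: [62, 68, 70, 65, 65]

[62, 68, 70, 65, 65]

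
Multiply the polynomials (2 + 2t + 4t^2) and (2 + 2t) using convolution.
Ascending coefficients: a = [2, 2, 4], b = [2, 2]. c[0] = 2×2 = 4; c[1] = 2×2 + 2×2 = 8; c[2] = 2×2 + 4×2 = 12; c[3] = 4×2 = 8. Result coefficients: [4, 8, 12, 8] → 4 + 8t + 12t^2 + 8t^3

4 + 8t + 12t^2 + 8t^3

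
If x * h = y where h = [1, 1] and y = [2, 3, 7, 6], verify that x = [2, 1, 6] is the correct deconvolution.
Forward-compute [2, 1, 6] * [1, 1]: y[0] = 2×1 = 2; y[1] = 2×1 + 1×1 = 3; y[2] = 1×1 + 6×1 = 7; y[3] = 6×1 = 6 → [2, 3, 7, 6]. Matches given y = [2, 3, 7, 6], so verified.

Verified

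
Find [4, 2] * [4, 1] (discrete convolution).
y[0] = 4×4 = 16; y[1] = 4×1 + 2×4 = 12; y[2] = 2×1 = 2

[16, 12, 2]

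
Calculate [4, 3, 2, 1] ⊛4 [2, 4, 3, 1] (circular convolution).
Use y[k] = Σ_j a[j]·b[(k-j) mod 4]. y[0] = 4×2 + 3×1 + 2×3 + 1×4 = 21; y[1] = 4×4 + 3×2 + 2×1 + 1×3 = 27; y[2] = 4×3 + 3×4 + 2×2 + 1×1 = 29; y[3] = 4×1 + 3×3 + 2×4 + 1×2 = 23. Result: [21, 27, 29, 23]

[21, 27, 29, 23]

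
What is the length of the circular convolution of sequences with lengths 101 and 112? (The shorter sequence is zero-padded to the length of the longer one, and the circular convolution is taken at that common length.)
Circular convolution (zero-padding the shorter input) has length max(m, n) = max(101, 112) = 112

112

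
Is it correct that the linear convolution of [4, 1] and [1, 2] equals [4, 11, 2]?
Recompute linear convolution of [4, 1] and [1, 2]: y[0] = 4×1 = 4; y[1] = 4×2 + 1×1 = 9; y[2] = 1×2 = 2 → [4, 9, 2]. Compare to given [4, 11, 2]: they differ at index 1: given 11, correct 9, so answer: No

No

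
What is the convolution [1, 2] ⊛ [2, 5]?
y[0] = 1×2 = 2; y[1] = 1×5 + 2×2 = 9; y[2] = 2×5 = 10

[2, 9, 10]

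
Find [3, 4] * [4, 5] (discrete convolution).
y[0] = 3×4 = 12; y[1] = 3×5 + 4×4 = 31; y[2] = 4×5 = 20

[12, 31, 20]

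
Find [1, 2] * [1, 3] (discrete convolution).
y[0] = 1×1 = 1; y[1] = 1×3 + 2×1 = 5; y[2] = 2×3 = 6

[1, 5, 6]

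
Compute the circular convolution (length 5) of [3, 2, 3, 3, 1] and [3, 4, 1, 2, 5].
Use y[k] = Σ_j x[j]·h[(k-j) mod 5]. y[0] = 3×3 + 2×5 + 3×2 + 3×1 + 1×4 = 32; y[1] = 3×4 + 2×3 + 3×5 + 3×2 + 1×1 = 40; y[2] = 3×1 + 2×4 + 3×3 + 3×5 + 1×2 = 37; y[3] = 3×2 + 2×1 + 3×4 + 3×3 + 1×5 = 34; y[4] = 3×5 + 2×2 + 3×1 + 3×4 + 1×3 = 37. Result: [32, 40, 37, 34, 37]

[32, 40, 37, 34, 37]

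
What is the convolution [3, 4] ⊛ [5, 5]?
y[0] = 3×5 = 15; y[1] = 3×5 + 4×5 = 35; y[2] = 4×5 = 20

[15, 35, 20]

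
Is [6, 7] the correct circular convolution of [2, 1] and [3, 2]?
Recompute circular convolution of [2, 1] and [3, 2]: y[0] = 2×3 + 1×2 = 8; y[1] = 2×2 + 1×3 = 7 → [8, 7]. Compare to given [6, 7]: they differ at index 0: given 6, correct 8, so answer: No

No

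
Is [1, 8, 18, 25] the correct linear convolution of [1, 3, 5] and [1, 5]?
Recompute linear convolution of [1, 3, 5] and [1, 5]: y[0] = 1×1 = 1; y[1] = 1×5 + 3×1 = 8; y[2] = 3×5 + 5×1 = 20; y[3] = 5×5 = 25 → [1, 8, 20, 25]. Compare to given [1, 8, 18, 25]: they differ at index 2: given 18, correct 20, so answer: No

No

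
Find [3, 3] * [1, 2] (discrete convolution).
y[0] = 3×1 = 3; y[1] = 3×2 + 3×1 = 9; y[2] = 3×2 = 6

[3, 9, 6]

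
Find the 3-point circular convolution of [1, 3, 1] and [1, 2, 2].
Use y[k] = Σ_j a[j]·b[(k-j) mod 3]. y[0] = 1×1 + 3×2 + 1×2 = 9; y[1] = 1×2 + 3×1 + 1×2 = 7; y[2] = 1×2 + 3×2 + 1×1 = 9. Result: [9, 7, 9]

[9, 7, 9]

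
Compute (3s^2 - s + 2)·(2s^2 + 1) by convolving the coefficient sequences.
Ascending coefficients: a = [2, -1, 3], b = [1, 0, 2]. c[0] = 2×1 = 2; c[1] = 2×0 + -1×1 = -1; c[2] = 2×2 + -1×0 + 3×1 = 7; c[3] = -1×2 + 3×0 = -2; c[4] = 3×2 = 6. Result coefficients: [2, -1, 7, -2, 6] → 6s^4 - 2s^3 + 7s^2 - s + 2

6s^4 - 2s^3 + 7s^2 - s + 2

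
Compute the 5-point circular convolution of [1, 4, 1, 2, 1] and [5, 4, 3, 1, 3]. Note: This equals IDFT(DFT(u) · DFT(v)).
Either evaluate y[k] = Σ_j u[j]·v[(k-j) mod 5] directly, or use IDFT(DFT(u) · DFT(v)). y[0] = 1×5 + 4×3 + 1×1 + 2×3 + 1×4 = 28; y[1] = 1×4 + 4×5 + 1×3 + 2×1 + 1×3 = 32; y[2] = 1×3 + 4×4 + 1×5 + 2×3 + 1×1 = 31; y[3] = 1×1 + 4×3 + 1×4 + 2×5 + 1×3 = 30; y[4] = 1×3 + 4×1 + 1×3 + 2×4 + 1×5 = 23. Result: [28, 32, 31, 30, 23]

[28, 32, 31, 30, 23]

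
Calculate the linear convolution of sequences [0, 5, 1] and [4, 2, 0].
y[0] = 0×4 = 0; y[1] = 0×2 + 5×4 = 20; y[2] = 0×0 + 5×2 + 1×4 = 14; y[3] = 5×0 + 1×2 = 2; y[4] = 1×0 = 0

[0, 20, 14, 2, 0]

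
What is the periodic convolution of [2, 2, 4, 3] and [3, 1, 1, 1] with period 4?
Use y[k] = Σ_j u[j]·v[(k-j) mod 4]. y[0] = 2×3 + 2×1 + 4×1 + 3×1 = 15; y[1] = 2×1 + 2×3 + 4×1 + 3×1 = 15; y[2] = 2×1 + 2×1 + 4×3 + 3×1 = 19; y[3] = 2×1 + 2×1 + 4×1 + 3×3 = 17. Result: [15, 15, 19, 17]

[15, 15, 19, 17]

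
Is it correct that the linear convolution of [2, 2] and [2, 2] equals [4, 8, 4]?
Recompute linear convolution of [2, 2] and [2, 2]: y[0] = 2×2 = 4; y[1] = 2×2 + 2×2 = 8; y[2] = 2×2 = 4 → [4, 8, 4]. Given [4, 8, 4] matches, so answer: Yes

Yes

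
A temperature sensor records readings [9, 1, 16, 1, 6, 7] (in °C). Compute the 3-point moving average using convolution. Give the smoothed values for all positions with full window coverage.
3-point moving average kernel = [1, 1, 1]. Apply in 'valid' mode (full window coverage): avg[0] = (9 + 1 + 16) / 3 = 8.67; avg[1] = (1 + 16 + 1) / 3 = 6.0; avg[2] = (16 + 1 + 6) / 3 = 7.67; avg[3] = (1 + 6 + 7) / 3 = 4.67. Smoothed values: [8.67, 6.0, 7.67, 4.67]

[8.67, 6.0, 7.67, 4.67]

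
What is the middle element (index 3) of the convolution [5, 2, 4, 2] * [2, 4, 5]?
Use y[k] = Σ_i a[i]·b[k-i] at k=3. y[3] = 2×5 + 4×4 + 2×2 = 30

30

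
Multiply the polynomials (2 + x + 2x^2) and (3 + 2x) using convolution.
Ascending coefficients: a = [2, 1, 2], b = [3, 2]. c[0] = 2×3 = 6; c[1] = 2×2 + 1×3 = 7; c[2] = 1×2 + 2×3 = 8; c[3] = 2×2 = 4. Result coefficients: [6, 7, 8, 4] → 6 + 7x + 8x^2 + 4x^3

6 + 7x + 8x^2 + 4x^3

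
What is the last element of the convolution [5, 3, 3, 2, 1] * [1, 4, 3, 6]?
Use y[k] = Σ_i a[i]·b[k-i] at k=7. y[7] = 1×6 = 6

6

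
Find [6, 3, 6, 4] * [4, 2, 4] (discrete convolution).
y[0] = 6×4 = 24; y[1] = 6×2 + 3×4 = 24; y[2] = 6×4 + 3×2 + 6×4 = 54; y[3] = 3×4 + 6×2 + 4×4 = 40; y[4] = 6×4 + 4×2 = 32; y[5] = 4×4 = 16

[24, 24, 54, 40, 32, 16]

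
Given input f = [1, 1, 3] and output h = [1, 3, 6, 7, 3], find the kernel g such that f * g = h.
Output length 5 = len(f) + len(g) - 1 ⇒ len(g) = 3. Solve g forward using g[k] = (h[k] - Σ_{i≥1} f[i]·g[k-i]) / f[0]: g[0] = h[0] / f[0] = 1 / 1 = 1; g[1] = (h[1] - 1×1) / f[0] = (3 - 1×1) / 1 = 2; g[2] = (h[2] - 1×2 - 3×1) / f[0] = (6 - 1×2 - 3×1) / 1 = 1. So g = [1, 2, 1]. Forward-check [1, 1, 3] * [1, 2, 1]: h[0] = 1×1 = 1; h[1] = 1×2 + 1×1 = 3; h[2] = 1×1 + 1×2 + 3×1 = 6; h[3] = 1×1 + 3×2 = 7; h[4] = 3×1 = 3 → [1, 3, 6, 7, 3] ✓

[1, 2, 1]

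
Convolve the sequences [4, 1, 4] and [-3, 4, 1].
y[0] = 4×-3 = -12; y[1] = 4×4 + 1×-3 = 13; y[2] = 4×1 + 1×4 + 4×-3 = -4; y[3] = 1×1 + 4×4 = 17; y[4] = 4×1 = 4

[-12, 13, -4, 17, 4]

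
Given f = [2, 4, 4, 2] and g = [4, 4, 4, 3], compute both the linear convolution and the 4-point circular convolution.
Linear: y_lin[0] = 2×4 = 8; y_lin[1] = 2×4 + 4×4 = 24; y_lin[2] = 2×4 + 4×4 + 4×4 = 40; y_lin[3] = 2×3 + 4×4 + 4×4 + 2×4 = 46; y_lin[4] = 4×3 + 4×4 + 2×4 = 36; y_lin[5] = 4×3 + 2×4 = 20; y_lin[6] = 2×3 = 6 → [8, 24, 40, 46, 36, 20, 6]. Circular (length 4): y[0] = 2×4 + 4×3 + 4×4 + 2×4 = 44; y[1] = 2×4 + 4×4 + 4×3 + 2×4 = 44; y[2] = 2×4 + 4×4 + 4×4 + 2×3 = 46; y[3] = 2×3 + 4×4 + 4×4 + 2×4 = 46 → [44, 44, 46, 46]

Linear: [8, 24, 40, 46, 36, 20, 6], Circular: [44, 44, 46, 46]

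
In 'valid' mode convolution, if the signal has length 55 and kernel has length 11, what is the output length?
'Valid' mode counts only positions where the kernel fully overlaps the signal: m - n + 1 = 55 - 11 + 1 = 45

45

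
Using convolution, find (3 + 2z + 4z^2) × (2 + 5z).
Ascending coefficients: a = [3, 2, 4], b = [2, 5]. c[0] = 3×2 = 6; c[1] = 3×5 + 2×2 = 19; c[2] = 2×5 + 4×2 = 18; c[3] = 4×5 = 20. Result coefficients: [6, 19, 18, 20] → 6 + 19z + 18z^2 + 20z^3

6 + 19z + 18z^2 + 20z^3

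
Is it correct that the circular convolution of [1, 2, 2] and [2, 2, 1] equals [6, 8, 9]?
Recompute circular convolution of [1, 2, 2] and [2, 2, 1]: y[0] = 1×2 + 2×1 + 2×2 = 8; y[1] = 1×2 + 2×2 + 2×1 = 8; y[2] = 1×1 + 2×2 + 2×2 = 9 → [8, 8, 9]. Compare to given [6, 8, 9]: they differ at index 0: given 6, correct 8, so answer: No

No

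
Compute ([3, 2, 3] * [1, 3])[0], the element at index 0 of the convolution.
Use y[k] = Σ_i a[i]·b[k-i] at k=0. y[0] = 3×1 = 3

3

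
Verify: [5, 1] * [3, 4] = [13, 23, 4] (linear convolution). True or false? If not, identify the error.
Recompute linear convolution of [5, 1] and [3, 4]: y[0] = 5×3 = 15; y[1] = 5×4 + 1×3 = 23; y[2] = 1×4 = 4 → [15, 23, 4]. Compare to given [13, 23, 4]: they differ at index 0: given 13, correct 15, so answer: No

No. Error at index 0: given 13, correct 15.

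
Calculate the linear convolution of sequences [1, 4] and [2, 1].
y[0] = 1×2 = 2; y[1] = 1×1 + 4×2 = 9; y[2] = 4×1 = 4

[2, 9, 4]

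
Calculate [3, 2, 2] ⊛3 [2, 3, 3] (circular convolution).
Use y[k] = Σ_j x[j]·h[(k-j) mod 3]. y[0] = 3×2 + 2×3 + 2×3 = 18; y[1] = 3×3 + 2×2 + 2×3 = 19; y[2] = 3×3 + 2×3 + 2×2 = 19. Result: [18, 19, 19]

[18, 19, 19]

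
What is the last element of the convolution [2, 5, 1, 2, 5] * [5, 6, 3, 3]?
Use y[k] = Σ_i a[i]·b[k-i] at k=7. y[7] = 5×3 = 15

15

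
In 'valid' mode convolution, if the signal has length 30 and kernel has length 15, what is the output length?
'Valid' mode counts only positions where the kernel fully overlaps the signal: m - n + 1 = 30 - 15 + 1 = 16

16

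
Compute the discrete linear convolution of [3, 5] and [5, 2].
y[0] = 3×5 = 15; y[1] = 3×2 + 5×5 = 31; y[2] = 5×2 = 10

[15, 31, 10]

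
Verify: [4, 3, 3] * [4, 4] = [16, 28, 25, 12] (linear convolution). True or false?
Recompute linear convolution of [4, 3, 3] and [4, 4]: y[0] = 4×4 = 16; y[1] = 4×4 + 3×4 = 28; y[2] = 3×4 + 3×4 = 24; y[3] = 3×4 = 12 → [16, 28, 24, 12]. Compare to given [16, 28, 25, 12]: they differ at index 2: given 25, correct 24, so answer: No

No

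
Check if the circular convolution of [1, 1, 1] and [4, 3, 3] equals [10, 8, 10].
Recompute circular convolution of [1, 1, 1] and [4, 3, 3]: y[0] = 1×4 + 1×3 + 1×3 = 10; y[1] = 1×3 + 1×4 + 1×3 = 10; y[2] = 1×3 + 1×3 + 1×4 = 10 → [10, 10, 10]. Compare to given [10, 8, 10]: they differ at index 1: given 8, correct 10, so answer: No

No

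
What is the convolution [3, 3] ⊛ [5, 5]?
y[0] = 3×5 = 15; y[1] = 3×5 + 3×5 = 30; y[2] = 3×5 = 15

[15, 30, 15]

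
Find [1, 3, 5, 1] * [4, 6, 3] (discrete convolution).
y[0] = 1×4 = 4; y[1] = 1×6 + 3×4 = 18; y[2] = 1×3 + 3×6 + 5×4 = 41; y[3] = 3×3 + 5×6 + 1×4 = 43; y[4] = 5×3 + 1×6 = 21; y[5] = 1×3 = 3

[4, 18, 41, 43, 21, 3]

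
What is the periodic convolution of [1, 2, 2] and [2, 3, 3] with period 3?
Use y[k] = Σ_j a[j]·b[(k-j) mod 3]. y[0] = 1×2 + 2×3 + 2×3 = 14; y[1] = 1×3 + 2×2 + 2×3 = 13; y[2] = 1×3 + 2×3 + 2×2 = 13. Result: [14, 13, 13]

[14, 13, 13]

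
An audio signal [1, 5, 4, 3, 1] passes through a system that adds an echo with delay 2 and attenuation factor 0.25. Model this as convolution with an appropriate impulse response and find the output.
Direct-path + delayed-attenuated-path model → impulse response h = [1, 0, 0.25] (1 at lag 0, 0.25 at lag 2). Output y[n] = x[n] + 0.25·x[n - 2] (with x[n] = 0 outside 0..4): y[0] = 1 + 0.25×0 = 1; y[1] = 5 + 0.25×0 = 5; y[2] = 4 + 0.25×1 = 4.25; y[3] = 3 + 0.25×5 = 4.25; y[4] = 1 + 0.25×4 = 2.0; y[5] = 0 + 0.25×3 = 0.75; y[6] = 0 + 0.25×1 = 0.25. So y = [1, 5, 4.25, 4.25, 2.0, 0.75, 0.25]

[1, 5, 4.25, 4.25, 2.0, 0.75, 0.25]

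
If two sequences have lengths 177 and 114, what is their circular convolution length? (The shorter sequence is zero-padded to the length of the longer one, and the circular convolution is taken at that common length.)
Circular convolution (zero-padding the shorter input) has length max(m, n) = max(177, 114) = 177

177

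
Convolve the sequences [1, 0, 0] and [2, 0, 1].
y[0] = 1×2 = 2; y[1] = 1×0 + 0×2 = 0; y[2] = 1×1 + 0×0 + 0×2 = 1; y[3] = 0×1 + 0×0 = 0; y[4] = 0×1 = 0

[2, 0, 1, 0, 0]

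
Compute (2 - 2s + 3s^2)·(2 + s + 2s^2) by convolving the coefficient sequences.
Ascending coefficients: a = [2, -2, 3], b = [2, 1, 2]. c[0] = 2×2 = 4; c[1] = 2×1 + -2×2 = -2; c[2] = 2×2 + -2×1 + 3×2 = 8; c[3] = -2×2 + 3×1 = -1; c[4] = 3×2 = 6. Result coefficients: [4, -2, 8, -1, 6] → 4 - 2s + 8s^2 - s^3 + 6s^4

4 - 2s + 8s^2 - s^3 + 6s^4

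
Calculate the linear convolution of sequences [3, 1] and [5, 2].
y[0] = 3×5 = 15; y[1] = 3×2 + 1×5 = 11; y[2] = 1×2 = 2

[15, 11, 2]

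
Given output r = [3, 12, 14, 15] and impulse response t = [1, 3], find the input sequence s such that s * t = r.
Deconvolve r=[3, 12, 14, 15] by t=[1, 3]. Since t[0]=1, solve forward: s[0] = r[0] / 1 = 3; s[1] = (r[1] - 3×3) / 1 = 3; s[2] = (r[2] - 3×3) / 1 = 5. So s = [3, 3, 5]. Check by forward convolution: r[0] = 3×1 = 3; r[1] = 3×3 + 3×1 = 12; r[2] = 3×3 + 5×1 = 14; r[3] = 5×3 = 15

[3, 3, 5]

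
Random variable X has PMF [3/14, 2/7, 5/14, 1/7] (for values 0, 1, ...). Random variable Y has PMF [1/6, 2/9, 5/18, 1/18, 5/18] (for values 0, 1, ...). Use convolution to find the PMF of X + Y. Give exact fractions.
P(X+Y=k) = Σ_i P(X=i)·P(Y=k-i) — a convolution of [3/14, 2/7, 5/14, 1/7] and [1/6, 2/9, 5/18, 1/18, 5/18]. P(X+Y=0) = (3/14)×(1/6) = 1/28; P(X+Y=1) = (3/14)×(2/9) + (2/7)×(1/6) = 1/21 + 1/21 = 2/21; P(X+Y=2) = (3/14)×(5/18) + (2/7)×(2/9) + (5/14)×(1/6) = 5/84 + 4/63 + 5/84 = 23/126; P(X+Y=3) = (3/14)×(1/18) + (2/7)×(5/18) + (5/14)×(2/9) + (1/7)×(1/6) = 1/84 + 5/63 + 5/63 + 1/42 = 7/36; P(X+Y=4) = (3/14)×(5/18) + (2/7)×(1/18) + (5/14)×(5/18) + (1/7)×(2/9) = 5/84 + 1/63 + 25/252 + 2/63 = 13/63; P(X+Y=5) = (2/7)×(5/18) + (5/14)×(1/18) + (1/7)×(5/18) = 5/63 + 5/252 + 5/126 = 5/36; P(X+Y=6) = (5/14)×(5/18) + (1/7)×(1/18) = 25/252 + 1/126 = 3/28; P(X+Y=7) = (1/7)×(5/18) = 5/126. PMF: [1/28, 2/21, 23/126, 7/36, 13/63, 5/36, 3/28, 5/126] (sums to 1 ✓)

[1/28, 2/21, 23/126, 7/36, 13/63, 5/36, 3/28, 5/126]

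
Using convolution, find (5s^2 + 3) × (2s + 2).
Ascending coefficients: a = [3, 0, 5], b = [2, 2]. c[0] = 3×2 = 6; c[1] = 3×2 + 0×2 = 6; c[2] = 0×2 + 5×2 = 10; c[3] = 5×2 = 10. Result coefficients: [6, 6, 10, 10] → 10s^3 + 10s^2 + 6s + 6

10s^3 + 10s^2 + 6s + 6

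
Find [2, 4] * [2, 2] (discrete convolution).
y[0] = 2×2 = 4; y[1] = 2×2 + 4×2 = 12; y[2] = 4×2 = 8

[4, 12, 8]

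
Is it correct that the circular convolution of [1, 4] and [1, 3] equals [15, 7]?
Recompute circular convolution of [1, 4] and [1, 3]: y[0] = 1×1 + 4×3 = 13; y[1] = 1×3 + 4×1 = 7 → [13, 7]. Compare to given [15, 7]: they differ at index 0: given 15, correct 13, so answer: No

No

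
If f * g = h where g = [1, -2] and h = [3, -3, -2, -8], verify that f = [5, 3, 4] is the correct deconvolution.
Forward-compute [5, 3, 4] * [1, -2]: h[0] = 5×1 = 5; h[1] = 5×-2 + 3×1 = -7; h[2] = 3×-2 + 4×1 = -2; h[3] = 4×-2 = -8 → [5, -7, -2, -8]. Does not match given h = [3, -3, -2, -8].

Not verified. [5, 3, 4] * [1, -2] = [5, -7, -2, -8], which differs from [3, -3, -2, -8] at index 0.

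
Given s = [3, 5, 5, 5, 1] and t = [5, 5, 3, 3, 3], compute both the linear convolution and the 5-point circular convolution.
Linear: y_lin[0] = 3×5 = 15; y_lin[1] = 3×5 + 5×5 = 40; y_lin[2] = 3×3 + 5×5 + 5×5 = 59; y_lin[3] = 3×3 + 5×3 + 5×5 + 5×5 = 74; y_lin[4] = 3×3 + 5×3 + 5×3 + 5×5 + 1×5 = 69; y_lin[5] = 5×3 + 5×3 + 5×3 + 1×5 = 50; y_lin[6] = 5×3 + 5×3 + 1×3 = 33; y_lin[7] = 5×3 + 1×3 = 18; y_lin[8] = 1×3 = 3 → [15, 40, 59, 74, 69, 50, 33, 18, 3]. Circular (length 5): y[0] = 3×5 + 5×3 + 5×3 + 5×3 + 1×5 = 65; y[1] = 3×5 + 5×5 + 5×3 + 5×3 + 1×3 = 73; y[2] = 3×3 + 5×5 + 5×5 + 5×3 + 1×3 = 77; y[3] = 3×3 + 5×3 + 5×5 + 5×5 + 1×3 = 77; y[4] = 3×3 + 5×3 + 5×3 + 5×5 + 1×5 = 69 → [65, 73, 77, 77, 69]

Linear: [15, 40, 59, 74, 69, 50, 33, 18, 3], Circular: [65, 73, 77, 77, 69]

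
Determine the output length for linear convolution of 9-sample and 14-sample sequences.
Linear/full convolution length: m + n - 1 = 9 + 14 - 1 = 22

22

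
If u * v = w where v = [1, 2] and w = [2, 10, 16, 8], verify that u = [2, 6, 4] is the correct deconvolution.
Forward-compute [2, 6, 4] * [1, 2]: w[0] = 2×1 = 2; w[1] = 2×2 + 6×1 = 10; w[2] = 6×2 + 4×1 = 16; w[3] = 4×2 = 8 → [2, 10, 16, 8]. Matches given w = [2, 10, 16, 8], so verified.

Verified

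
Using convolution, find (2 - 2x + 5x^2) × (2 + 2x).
Ascending coefficients: a = [2, -2, 5], b = [2, 2]. c[0] = 2×2 = 4; c[1] = 2×2 + -2×2 = 0; c[2] = -2×2 + 5×2 = 6; c[3] = 5×2 = 10. Result coefficients: [4, 0, 6, 10] → 4 + 6x^2 + 10x^3

4 + 6x^2 + 10x^3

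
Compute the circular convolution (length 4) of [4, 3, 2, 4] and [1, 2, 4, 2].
Use y[k] = Σ_j a[j]·b[(k-j) mod 4]. y[0] = 4×1 + 3×2 + 2×4 + 4×2 = 26; y[1] = 4×2 + 3×1 + 2×2 + 4×4 = 31; y[2] = 4×4 + 3×2 + 2×1 + 4×2 = 32; y[3] = 4×2 + 3×4 + 2×2 + 4×1 = 28. Result: [26, 31, 32, 28]

[26, 31, 32, 28]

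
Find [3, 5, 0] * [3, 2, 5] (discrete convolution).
y[0] = 3×3 = 9; y[1] = 3×2 + 5×3 = 21; y[2] = 3×5 + 5×2 + 0×3 = 25; y[3] = 5×5 + 0×2 = 25; y[4] = 0×5 = 0

[9, 21, 25, 25, 0]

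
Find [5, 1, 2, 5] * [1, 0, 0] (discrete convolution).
y[0] = 5×1 = 5; y[1] = 5×0 + 1×1 = 1; y[2] = 5×0 + 1×0 + 2×1 = 2; y[3] = 1×0 + 2×0 + 5×1 = 5; y[4] = 2×0 + 5×0 = 0; y[5] = 5×0 = 0

[5, 1, 2, 5, 0, 0]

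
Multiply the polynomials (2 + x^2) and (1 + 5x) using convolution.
Ascending coefficients: a = [2, 0, 1], b = [1, 5]. c[0] = 2×1 = 2; c[1] = 2×5 + 0×1 = 10; c[2] = 0×5 + 1×1 = 1; c[3] = 1×5 = 5. Result coefficients: [2, 10, 1, 5] → 2 + 10x + x^2 + 5x^3

2 + 10x + x^2 + 5x^3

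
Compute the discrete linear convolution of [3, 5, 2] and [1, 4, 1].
y[0] = 3×1 = 3; y[1] = 3×4 + 5×1 = 17; y[2] = 3×1 + 5×4 + 2×1 = 25; y[3] = 5×1 + 2×4 = 13; y[4] = 2×1 = 2

[3, 17, 25, 13, 2]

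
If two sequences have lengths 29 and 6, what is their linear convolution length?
Linear/full convolution length: m + n - 1 = 29 + 6 - 1 = 34

34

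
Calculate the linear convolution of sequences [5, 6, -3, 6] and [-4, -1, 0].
y[0] = 5×-4 = -20; y[1] = 5×-1 + 6×-4 = -29; y[2] = 5×0 + 6×-1 + -3×-4 = 6; y[3] = 6×0 + -3×-1 + 6×-4 = -21; y[4] = -3×0 + 6×-1 = -6; y[5] = 6×0 = 0

[-20, -29, 6, -21, -6, 0]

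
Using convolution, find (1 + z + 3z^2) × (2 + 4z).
Ascending coefficients: a = [1, 1, 3], b = [2, 4]. c[0] = 1×2 = 2; c[1] = 1×4 + 1×2 = 6; c[2] = 1×4 + 3×2 = 10; c[3] = 3×4 = 12. Result coefficients: [2, 6, 10, 12] → 2 + 6z + 10z^2 + 12z^3

2 + 6z + 10z^2 + 12z^3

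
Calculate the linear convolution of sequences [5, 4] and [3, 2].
y[0] = 5×3 = 15; y[1] = 5×2 + 4×3 = 22; y[2] = 4×2 = 8

[15, 22, 8]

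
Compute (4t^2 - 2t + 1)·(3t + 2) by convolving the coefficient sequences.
Ascending coefficients: a = [1, -2, 4], b = [2, 3]. c[0] = 1×2 = 2; c[1] = 1×3 + -2×2 = -1; c[2] = -2×3 + 4×2 = 2; c[3] = 4×3 = 12. Result coefficients: [2, -1, 2, 12] → 12t^3 + 2t^2 - t + 2

12t^3 + 2t^2 - t + 2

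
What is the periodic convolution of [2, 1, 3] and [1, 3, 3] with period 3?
Use y[k] = Σ_j x[j]·h[(k-j) mod 3]. y[0] = 2×1 + 1×3 + 3×3 = 14; y[1] = 2×3 + 1×1 + 3×3 = 16; y[2] = 2×3 + 1×3 + 3×1 = 12. Result: [14, 16, 12]

[14, 16, 12]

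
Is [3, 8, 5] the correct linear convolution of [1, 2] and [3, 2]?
Recompute linear convolution of [1, 2] and [3, 2]: y[0] = 1×3 = 3; y[1] = 1×2 + 2×3 = 8; y[2] = 2×2 = 4 → [3, 8, 4]. Compare to given [3, 8, 5]: they differ at index 2: given 5, correct 4, so answer: No

No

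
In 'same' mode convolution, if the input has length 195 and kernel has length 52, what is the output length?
'Same' mode returns an output with the same length as the input: 195

195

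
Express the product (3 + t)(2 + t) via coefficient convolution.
Ascending coefficients: a = [3, 1], b = [2, 1]. c[0] = 3×2 = 6; c[1] = 3×1 + 1×2 = 5; c[2] = 1×1 = 1. Result coefficients: [6, 5, 1] → 6 + 5t + t^2

6 + 5t + t^2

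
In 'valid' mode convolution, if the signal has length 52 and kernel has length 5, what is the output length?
'Valid' mode counts only positions where the kernel fully overlaps the signal: m - n + 1 = 52 - 5 + 1 = 48

48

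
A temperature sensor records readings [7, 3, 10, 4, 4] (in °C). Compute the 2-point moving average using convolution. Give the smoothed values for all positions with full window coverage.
2-point moving average kernel = [1, 1]. Apply in 'valid' mode (full window coverage): avg[0] = (7 + 3) / 2 = 5.0; avg[1] = (3 + 10) / 2 = 6.5; avg[2] = (10 + 4) / 2 = 7.0; avg[3] = (4 + 4) / 2 = 4.0. Smoothed values: [5.0, 6.5, 7.0, 4.0]

[5.0, 6.5, 7.0, 4.0]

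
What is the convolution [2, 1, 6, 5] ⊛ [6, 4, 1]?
y[0] = 2×6 = 12; y[1] = 2×4 + 1×6 = 14; y[2] = 2×1 + 1×4 + 6×6 = 42; y[3] = 1×1 + 6×4 + 5×6 = 55; y[4] = 6×1 + 5×4 = 26; y[5] = 5×1 = 5

[12, 14, 42, 55, 26, 5]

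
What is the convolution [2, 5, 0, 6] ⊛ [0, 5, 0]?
y[0] = 2×0 = 0; y[1] = 2×5 + 5×0 = 10; y[2] = 2×0 + 5×5 + 0×0 = 25; y[3] = 5×0 + 0×5 + 6×0 = 0; y[4] = 0×0 + 6×5 = 30; y[5] = 6×0 = 0

[0, 10, 25, 0, 30, 0]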